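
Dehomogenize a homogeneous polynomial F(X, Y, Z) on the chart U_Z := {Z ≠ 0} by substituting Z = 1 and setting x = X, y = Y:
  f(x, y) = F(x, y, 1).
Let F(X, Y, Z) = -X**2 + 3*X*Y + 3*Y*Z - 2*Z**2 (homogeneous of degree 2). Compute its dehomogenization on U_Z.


f(x, y) = -x**2 + 3*x*y + 3*y - 2

On U_Z we set Z = 1. Each monomial c·X^i·Y^j·Z^k in F becomes c·x^i·y^j·1^k = c·x^i·y^j.
Substituting Z = 1: F(X, Y, 1) = -x**2 + 3*x*y + 3*y - 2.
Note: deg(f) ≤ deg(F) = 2; strict inequality happens when F is divisible by Z (lost terms).


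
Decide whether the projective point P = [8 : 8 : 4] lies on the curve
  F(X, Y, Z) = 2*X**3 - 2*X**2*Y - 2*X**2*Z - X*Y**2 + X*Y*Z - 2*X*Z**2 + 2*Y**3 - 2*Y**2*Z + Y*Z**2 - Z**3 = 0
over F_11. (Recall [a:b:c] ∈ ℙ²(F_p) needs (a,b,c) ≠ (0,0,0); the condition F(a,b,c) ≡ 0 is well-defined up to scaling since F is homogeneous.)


F(8,8,4) ≡ 3 (mod 11); P is NOT on the curve.

Evaluate F(8, 8, 4) term-by-term (mod 11).
  2*X**3 ↦ 2·512·1·1 = 1024
  -2*X**2*Y ↦ -2·64·8·1 = -1024
  -2*X**2*Z ↦ -2·64·1·4 = -512
  -X*Y**2 ↦ -1·8·64·1 = -512
  X*Y*Z ↦ 1·8·8·4 = 256
  -2*X*Z**2 ↦ -2·8·1·16 = -256
  2*Y**3 ↦ 2·1·512·1 = 1024
  -2*Y**2*Z ↦ -2·1·64·4 = -512
  Y*Z**2 ↦ 1·1·8·16 = 128
  -Z**3 ↦ -1·1·1·64 = -64
Sum: F(8, 8, 4) = (1024) + (-1024) + (-512) + (-512) + (256) + (-256) + (1024) + (-512) + (128) + (-64) = -448.
Reducing mod 11: -448 ≡ 3 (mod 11).
Since F(a, b, c) ≡ 3 ≠ 0 (mod 11), P does NOT lie on the curve.


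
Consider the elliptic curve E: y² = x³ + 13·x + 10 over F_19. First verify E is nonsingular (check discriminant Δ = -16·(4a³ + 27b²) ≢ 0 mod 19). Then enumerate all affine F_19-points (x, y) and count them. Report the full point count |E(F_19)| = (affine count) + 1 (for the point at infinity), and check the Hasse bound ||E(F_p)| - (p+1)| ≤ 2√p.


Affine points = {(1, 9), (1, 10), (2, 5), (2, 14), (3, 0), (6, 0), (7, 8), (7, 11), (9, 1), (9, 18), (10, 0), (13, 1), (13, 18), (16, 1), (16, 18)}; affine count = 15; |E(F_19)| = 16.

Discriminant check: Δ ∝ 4a³ + 27b² = 4·13³ + 27·10² = 4·2197 + 27·100 ≡ 12 (mod 19). Nonzero ⇒ E is nonsingular.
For each x ∈ F_19, compute rhs = x³ + 13·x + 10 mod 19, then count y ∈ F_19 with y² ≡ rhs.
  x = 0: rhs = 10, matching y values: none (0 points).
  x = 1: rhs = 5, matching y values: 9, 10 (2 points).
  x = 2: rhs = 6, matching y values: 5, 14 (2 points).
  x = 3: rhs = 0, matching y values: 0 (1 points).
  x = 4: rhs = 12, matching y values: none (0 points).
  x = 5: rhs = 10, matching y values: none (0 points).
  x = 6: rhs = 0, matching y values: 0 (1 points).
  x = 7: rhs = 7, matching y values: 8, 11 (2 points).
  x = 8: rhs = 18, matching y values: none (0 points).
  x = 9: rhs = 1, matching y values: 1, 18 (2 points).
  x = 10: rhs = 0, matching y values: 0 (1 points).
  x = 11: rhs = 2, matching y values: none (0 points).
  x = 12: rhs = 13, matching y values: none (0 points).
  x = 13: rhs = 1, matching y values: 1, 18 (2 points).
  x = 14: rhs = 10, matching y values: none (0 points).
  x = 15: rhs = 8, matching y values: none (0 points).
  x = 16: rhs = 1, matching y values: 1, 18 (2 points).
  x = 17: rhs = 14, matching y values: none (0 points).
  x = 18: rhs = 15, matching y values: none (0 points).
Total affine count: 15.
Full point count |E(F_19)| = 15 + 1 = 16.
Hasse bound: |16 − (19+1)| = |-4| = 4 ≤ 2√19 ≈ 8.7178 ✓.


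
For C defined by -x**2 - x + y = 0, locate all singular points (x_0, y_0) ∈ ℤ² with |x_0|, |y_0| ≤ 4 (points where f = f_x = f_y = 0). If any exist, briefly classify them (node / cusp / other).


No singular points in the scanned grid; C is smooth there.

Compute partial derivatives:
  f_x = -2*x - 1.
  f_y = 1.
f_y = 1 is a nonzero constant, so f_y never vanishes: no point (x, y) can satisfy f = f_x = f_y = 0. In particular no (x, y) ∈ {−4, ..., 4}² is singular; the curve is smooth.


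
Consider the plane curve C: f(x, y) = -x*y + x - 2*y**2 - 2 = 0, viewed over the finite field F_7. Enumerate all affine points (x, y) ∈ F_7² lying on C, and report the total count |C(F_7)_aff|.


Affine F_7-points: {(1, 5), (2, 0), (2, 6), (4, 2), (4, 3), (5, 4)}; count = 6.

For each of the 49 pairs (x, y) ∈ F_7², evaluate f(x, y) mod 7. Record the zeros.
  x = 0: [0↦5, 1↦3, 2↦4, 3↦1, 4↦1, 5↦4, 6↦3]  zeros at y ∈ ∅
  x = 1: [0↦6, 1↦3, 2↦3, 3↦6, 4↦5, 5↦0, 6↦5]  zeros at y ∈ {5}
  x = 2: [0↦0, 1↦3, 2↦2, 3↦4, 4↦2, 5↦3, 6↦0]  zeros at y ∈ {0, 6}
  x = 3: [0↦1, 1↦3, 2↦1, 3↦2, 4↦6, 5↦6, 6↦2]  zeros at y ∈ ∅
  x = 4: [0↦2, 1↦3, 2↦0, 3↦0, 4↦3, 5↦2, 6↦4]  zeros at y ∈ {2, 3}
  x = 5: [0↦3, 1↦3, 2↦6, 3↦5, 4↦0, 5↦5, 6↦6]  zeros at y ∈ {4}
  x = 6: [0↦4, 1↦3, 2↦5, 3↦3, 4↦4, 5↦1, 6↦1]  zeros at y ∈ ∅
Collecting zeros: affine points = {(1, 5), (2, 0), (2, 6), (4, 2), (4, 3), (5, 4)}.
Total count |C(F_7)_aff| = 6.


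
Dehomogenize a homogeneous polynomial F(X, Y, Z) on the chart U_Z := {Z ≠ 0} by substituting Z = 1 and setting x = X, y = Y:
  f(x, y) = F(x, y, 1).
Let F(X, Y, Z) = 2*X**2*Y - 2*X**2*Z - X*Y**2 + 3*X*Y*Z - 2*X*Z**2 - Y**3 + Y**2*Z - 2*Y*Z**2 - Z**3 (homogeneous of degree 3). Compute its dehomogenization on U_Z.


f(x, y) = 2*x**2*y - 2*x**2 - x*y**2 + 3*x*y - 2*x - y**3 + y**2 - 2*y - 1

On U_Z we set Z = 1. Each monomial c·X^i·Y^j·Z^k in F becomes c·x^i·y^j·1^k = c·x^i·y^j.
Substituting Z = 1: F(X, Y, 1) = 2*x**2*y - 2*x**2 - x*y**2 + 3*x*y - 2*x - y**3 + y**2 - 2*y - 1.
Note: deg(f) ≤ deg(F) = 3; strict inequality happens when F is divisible by Z (lost terms).


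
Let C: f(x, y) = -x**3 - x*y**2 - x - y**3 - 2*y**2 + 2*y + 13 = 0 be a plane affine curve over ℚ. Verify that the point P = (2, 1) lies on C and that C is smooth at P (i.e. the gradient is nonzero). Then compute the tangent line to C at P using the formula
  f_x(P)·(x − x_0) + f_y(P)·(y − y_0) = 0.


Tangent line at P: -14*x - 9*y + 37 = 0.

Step 1: f(2, 1) = 0, so P lies on C.
Step 2: partial derivatives
  f_x(x, y) = -3*x**2 - y**2 - 1, f_y(x, y) = -2*x*y - 3*y**2 - 4*y + 2.
  f_x(P) = -14, f_y(P) = -9 (gradient nonzero, so P is smooth).
Step 3: tangent line at P: -14·(x − 2) + -9·(y − 1) = 0.
Expanding: -14*x - 9*y + 37 = 0.


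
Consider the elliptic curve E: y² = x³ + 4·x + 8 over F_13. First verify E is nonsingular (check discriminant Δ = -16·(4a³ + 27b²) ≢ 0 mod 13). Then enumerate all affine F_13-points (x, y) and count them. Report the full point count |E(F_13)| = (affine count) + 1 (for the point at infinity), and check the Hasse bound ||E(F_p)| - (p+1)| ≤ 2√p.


Affine points = {(1, 0), (4, 6), (4, 7), (5, 6), (5, 7), (6, 1), (6, 12), (12, 4), (12, 9)}; affine count = 9; |E(F_13)| = 10.

Discriminant check: Δ ∝ 4a³ + 27b² = 4·4³ + 27·8² = 4·64 + 27·64 ≡ 8 (mod 13). Nonzero ⇒ E is nonsingular.
For each x ∈ F_13, compute rhs = x³ + 4·x + 8 mod 13, then count y ∈ F_13 with y² ≡ rhs.
  x = 0: rhs = 8, matching y values: none (0 points).
  x = 1: rhs = 0, matching y values: 0 (1 points).
  x = 2: rhs = 11, matching y values: none (0 points).
  x = 3: rhs = 8, matching y values: none (0 points).
  x = 4: rhs = 10, matching y values: 6, 7 (2 points).
  x = 5: rhs = 10, matching y values: 6, 7 (2 points).
  x = 6: rhs = 1, matching y values: 1, 12 (2 points).
  x = 7: rhs = 2, matching y values: none (0 points).
  x = 8: rhs = 6, matching y values: none (0 points).
  x = 9: rhs = 6, matching y values: none (0 points).
  x = 10: rhs = 8, matching y values: none (0 points).
  x = 11: rhs = 5, matching y values: none (0 points).
  x = 12: rhs = 3, matching y values: 4, 9 (2 points).
Total affine count: 9.
Full point count |E(F_13)| = 9 + 1 = 10.
Hasse bound: |10 − (13+1)| = |-4| = 4 ≤ 2√13 ≈ 7.2111 ✓.


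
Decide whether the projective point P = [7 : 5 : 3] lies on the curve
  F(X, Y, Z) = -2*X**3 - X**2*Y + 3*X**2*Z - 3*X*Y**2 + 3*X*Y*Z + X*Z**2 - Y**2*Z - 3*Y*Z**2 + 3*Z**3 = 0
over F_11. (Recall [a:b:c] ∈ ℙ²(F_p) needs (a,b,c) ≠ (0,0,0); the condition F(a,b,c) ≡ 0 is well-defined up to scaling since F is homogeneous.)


F(7,5,3) ≡ 4 (mod 11); P is NOT on the curve.

Evaluate F(7, 5, 3) term-by-term (mod 11).
  -2*X**3 ↦ -2·343·1·1 = -686
  -X**2*Y ↦ -1·49·5·1 = -245
  3*X**2*Z ↦ 3·49·1·3 = 441
  -3*X*Y**2 ↦ -3·7·25·1 = -525
  3*X*Y*Z ↦ 3·7·5·3 = 315
  X*Z**2 ↦ 1·7·1·9 = 63
  -Y**2*Z ↦ -1·1·25·3 = -75
  -3*Y*Z**2 ↦ -3·1·5·9 = -135
  3*Z**3 ↦ 3·1·1·27 = 81
Sum: F(7, 5, 3) = (-686) + (-245) + (441) + (-525) + (315) + (63) + (-75) + (-135) + (81) = -766.
Reducing mod 11: -766 ≡ 4 (mod 11).
Since F(a, b, c) ≡ 4 ≠ 0 (mod 11), P does NOT lie on the curve.


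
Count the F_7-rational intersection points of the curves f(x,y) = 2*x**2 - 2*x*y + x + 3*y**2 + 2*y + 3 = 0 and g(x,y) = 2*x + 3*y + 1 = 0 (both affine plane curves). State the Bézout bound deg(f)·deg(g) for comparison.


Common zeros: {(4, 4)}; count = 1; Bézout bound = 2.

deg(f) = 2, deg(g) = 1, so Bézout bound = 2.
Scan x ∈ F_7. For each x, list the y ∈ F_7 with f(x, y) ≡ 0 and those with g(x, y) ≡ 0 (mod 7); the common zeros in that column are the intersection.
  x = 0: f ≡ 0 at y ∈ ∅; g ≡ 0 at y ∈ {2}; common: ∅.
  x = 1: f ≡ 0 at y ∈ ∅; g ≡ 0 at y ∈ {6}; common: ∅.
  x = 2: f ≡ 0 at y ∈ {1, 2}; g ≡ 0 at y ∈ {3}; common: ∅.
  x = 3: f ≡ 0 at y ∈ {2, 4}; g ≡ 0 at y ∈ {0}; common: ∅.
  x = 4: f ≡ 0 at y ∈ {4, 5}; g ≡ 0 at y ∈ {4}; common: {4}.
  x = 5: f ≡ 0 at y ∈ ∅; g ≡ 0 at y ∈ {1}; common: ∅.
  x = 6: f ≡ 0 at y ∈ ∅; g ≡ 0 at y ∈ {5}; common: ∅.
Collecting: common zeros = {(4, 4)}, so the count is 1.
Comparison with the Bézout bound: 1 ≤ 2 = deg(f)·deg(g), as expected for curves with no common component (the affine F_7-count falls short of the bound because intersections may lie at infinity, over extension fields, or carry multiplicity).


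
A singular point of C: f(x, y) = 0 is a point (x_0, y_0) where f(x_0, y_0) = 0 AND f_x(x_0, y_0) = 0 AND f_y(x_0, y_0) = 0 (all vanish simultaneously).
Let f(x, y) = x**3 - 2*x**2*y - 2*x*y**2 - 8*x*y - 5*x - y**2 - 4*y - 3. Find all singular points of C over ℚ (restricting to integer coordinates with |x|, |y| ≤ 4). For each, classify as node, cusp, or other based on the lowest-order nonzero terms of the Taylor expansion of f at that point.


Singular points: {(-1, -1)}; classification: node.

Compute partial derivatives:
  f_x = 3*x**2 - 4*x*y - 2*y**2 - 8*y - 5.
  f_y = -2*x**2 - 4*x*y - 8*x - 2*y - 4.
Scan x_0 ∈ {−4, ..., 4}. For each x_0, f_y(x_0, y) is a polynomial in y; find its integer roots y ∈ {−4, ..., 4}, then test f_x and f at those candidates.
  x = -4: f_y(-4, y) = 14*y - 4; no integer root y with |y| ≤ 4.
  x = -3: f_y(-3, y) = 10*y + 2; no integer root y with |y| ≤ 4.
  x = -2: f_y(-2, y) = 6*y + 4; no integer root y with |y| ≤ 4.
  x = -1: f_y(-1, y) = 2*y + 2; vanishes at y ∈ {-1}. (-1, -1): f_x = 0, f = 0 — SINGULAR.
  x = 0: f_y(0, y) = -2*y - 4; vanishes at y ∈ {-2}. (0, -2): f_x = 3 ≠ 0.
  x = 1: f_y(1, y) = -6*y - 14; no integer root y with |y| ≤ 4.
  x = 2: f_y(2, y) = -10*y - 28; no integer root y with |y| ≤ 4.
  x = 3: f_y(3, y) = -14*y - 46; no integer root y with |y| ≤ 4.
  x = 4: f_y(4, y) = -18*y - 68; no integer root y with |y| ≤ 4.
Only singular point on the grid: (-1, -1).
Classify: substitute x = -1 + u, y = -1 + v and expand: f = u**3 - 2*u**2*v - u**2 - 2*u*v**2 + v**2.
No constant or linear terms (consistent with a singular point). Quadratic part: -u**2 + v**2. Cubic part: u**3 - 2*u**2*v - 2*u*v**2.
The quadratic part v**2 - u**2 = (v − u)(v + u) splits into two distinct linear factors, so there are two distinct tangent lines y − -1 = ±(x − -1) — this is a node (ordinary double point).
Classification: node.


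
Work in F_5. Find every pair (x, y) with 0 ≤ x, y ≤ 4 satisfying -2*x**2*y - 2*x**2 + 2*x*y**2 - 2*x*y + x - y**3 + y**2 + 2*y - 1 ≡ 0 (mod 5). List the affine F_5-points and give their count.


Affine F_5-points: {(2, 2), (3, 2)}; count = 2.

For each of the 25 pairs (x, y) ∈ F_5², evaluate f(x, y) mod 5. Record the zeros.
  x = 0: [0↦4, 1↦1, 2↦4, 3↦2, 4↦4]  zeros at y ∈ ∅
  x = 1: [0↦3, 1↦3, 2↦3, 3↦2, 4↦4]  zeros at y ∈ ∅
  x = 2: [0↦3, 1↦2, 2↦0, 3↦1, 4↦4]  zeros at y ∈ {2}
  x = 3: [0↦4, 1↦3, 2↦0, 3↦4, 4↦4]  zeros at y ∈ {2}
  x = 4: [0↦1, 1↦1, 2↦3, 3↦1, 4↦4]  zeros at y ∈ ∅
Collecting zeros: affine points = {(2, 2), (3, 2)}.
Total count |C(F_5)_aff| = 2.


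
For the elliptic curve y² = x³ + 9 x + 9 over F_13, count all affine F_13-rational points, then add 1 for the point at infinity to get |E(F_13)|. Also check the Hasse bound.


Affine points = {(0, 3), (0, 10), (2, 3), (2, 10), (5, 6), (5, 7), (7, 5), (7, 8), (9, 0), (11, 3), (11, 10), (12, 5), (12, 8)}; affine count = 13; |E(F_13)| = 14.

Discriminant check: Δ ∝ 4a³ + 27b² = 4·9³ + 27·9² = 4·729 + 27·81 ≡ 7 (mod 13). Nonzero ⇒ E is nonsingular.
For each x ∈ F_13, compute rhs = x³ + 9·x + 9 mod 13, then count y ∈ F_13 with y² ≡ rhs.
  x = 0: rhs = 9, matching y values: 3, 10 (2 points).
  x = 1: rhs = 6, matching y values: none (0 points).
  x = 2: rhs = 9, matching y values: 3, 10 (2 points).
  x = 3: rhs = 11, matching y values: none (0 points).
  x = 4: rhs = 5, matching y values: none (0 points).
  x = 5: rhs = 10, matching y values: 6, 7 (2 points).
  x = 6: rhs = 6, matching y values: none (0 points).
  x = 7: rhs = 12, matching y values: 5, 8 (2 points).
  x = 8: rhs = 8, matching y values: none (0 points).
  x = 9: rhs = 0, matching y values: 0 (1 points).
  x = 10: rhs = 7, matching y values: none (0 points).
  x = 11: rhs = 9, matching y values: 3, 10 (2 points).
  x = 12: rhs = 12, matching y values: 5, 8 (2 points).
Total affine count: 13.
Full point count |E(F_13)| = 13 + 1 = 14.
Hasse bound: |14 − (13+1)| = |0| = 0 ≤ 2√13 ≈ 7.2111 ✓.


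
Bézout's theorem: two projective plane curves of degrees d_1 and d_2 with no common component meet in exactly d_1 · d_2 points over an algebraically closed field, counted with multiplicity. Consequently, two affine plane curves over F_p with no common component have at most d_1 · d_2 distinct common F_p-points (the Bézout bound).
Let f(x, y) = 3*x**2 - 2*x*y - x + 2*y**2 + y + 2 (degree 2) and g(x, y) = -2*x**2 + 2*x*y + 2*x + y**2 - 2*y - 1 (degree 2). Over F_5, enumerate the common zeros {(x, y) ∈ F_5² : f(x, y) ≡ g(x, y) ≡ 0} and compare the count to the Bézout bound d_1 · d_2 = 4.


Common zeros: {(1, 1), (4, 4)}; count = 2; Bézout bound = 4.

deg(f) = 2, deg(g) = 2, so Bézout bound = 4.
Scan x ∈ F_5. For each x, list the y ∈ F_5 with f(x, y) ≡ 0 and those with g(x, y) ≡ 0 (mod 5); the common zeros in that column are the intersection.
  x = 0: f ≡ 0 at y ∈ {1}; g ≡ 0 at y ∈ ∅; common: ∅.
  x = 1: f ≡ 0 at y ∈ {1, 2}; g ≡ 0 at y ∈ {1, 4}; common: {1}.
  x = 2: f ≡ 0 at y ∈ ∅; g ≡ 0 at y ∈ {0, 3}; common: ∅.
  x = 3: f ≡ 0 at y ∈ ∅; g ≡ 0 at y ∈ ∅; common: ∅.
  x = 4: f ≡ 0 at y ∈ {2, 4}; g ≡ 0 at y ∈ {0, 4}; common: {4}.
Collecting: common zeros = {(1, 1), (4, 4)}, so the count is 2.
Comparison with the Bézout bound: 2 ≤ 4 = deg(f)·deg(g), as expected for curves with no common component (the affine F_5-count falls short of the bound because intersections may lie at infinity, over extension fields, or carry multiplicity).


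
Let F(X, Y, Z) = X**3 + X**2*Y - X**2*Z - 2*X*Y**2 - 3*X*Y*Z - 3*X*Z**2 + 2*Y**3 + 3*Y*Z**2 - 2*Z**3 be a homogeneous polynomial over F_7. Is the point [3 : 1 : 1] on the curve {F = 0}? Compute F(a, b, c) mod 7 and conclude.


F(3,1,1) ≡ 6 (mod 7); P is NOT on the curve.

Evaluate F(3, 1, 1) term-by-term (mod 7).
  X**3 ↦ 1·27·1·1 = 27
  X**2*Y ↦ 1·9·1·1 = 9
  -X**2*Z ↦ -1·9·1·1 = -9
  -2*X*Y**2 ↦ -2·3·1·1 = -6
  -3*X*Y*Z ↦ -3·3·1·1 = -9
  -3*X*Z**2 ↦ -3·3·1·1 = -9
  2*Y**3 ↦ 2·1·1·1 = 2
  3*Y*Z**2 ↦ 3·1·1·1 = 3
  -2*Z**3 ↦ -2·1·1·1 = -2
Sum: F(3, 1, 1) = (27) + (9) + (-9) + (-6) + (-9) + (-9) + (2) + (3) + (-2) = 6.
Reducing mod 7: 6 ≡ 6 (mod 7).
Since F(a, b, c) ≡ 6 ≠ 0 (mod 7), P does NOT lie on the curve.


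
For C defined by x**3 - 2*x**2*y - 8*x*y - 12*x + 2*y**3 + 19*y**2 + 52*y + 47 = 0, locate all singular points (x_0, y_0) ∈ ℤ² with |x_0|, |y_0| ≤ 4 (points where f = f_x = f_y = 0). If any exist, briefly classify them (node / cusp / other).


Singular points: {(-2, -3)}; classification: cusp.

Compute partial derivatives:
  f_x = 3*x**2 - 4*x*y - 8*y - 12.
  f_y = -2*x**2 - 8*x + 6*y**2 + 38*y + 52.
Scan x_0 ∈ {−4, ..., 4}. For each x_0, f_y(x_0, y) is a polynomial in y; find its integer roots y ∈ {−4, ..., 4}, then test f_x and f at those candidates.
  x = -4: f_y(-4, y) = 6*y**2 + 38*y + 52; vanishes at y ∈ {-2}. (-4, -2): f_x = 20 ≠ 0.
  x = -3: f_y(-3, y) = 6*y**2 + 38*y + 58; no integer root y with |y| ≤ 4.
  x = -2: f_y(-2, y) = 6*y**2 + 38*y + 60; vanishes at y ∈ {-3}. (-2, -3): f_x = 0, f = 0 — SINGULAR.
  x = -1: f_y(-1, y) = 6*y**2 + 38*y + 58; no integer root y with |y| ≤ 4.
  x = 0: f_y(0, y) = 6*y**2 + 38*y + 52; vanishes at y ∈ {-2}. (0, -2): f_x = 4 ≠ 0.
  x = 1: f_y(1, y) = 6*y**2 + 38*y + 42; no integer root y with |y| ≤ 4.
  x = 2: f_y(2, y) = 6*y**2 + 38*y + 28; no integer root y with |y| ≤ 4.
  x = 3: f_y(3, y) = 6*y**2 + 38*y + 10; no integer root y with |y| ≤ 4.
  x = 4: f_y(4, y) = 6*y**2 + 38*y - 12; no integer root y with |y| ≤ 4.
Only singular point on the grid: (-2, -3).
Classify: substitute x = -2 + u, y = -3 + v and expand: f = u**3 - 2*u**2*v + 2*v**3 + v**2.
No constant or linear terms (consistent with a singular point). Quadratic part: v**2. Cubic part: u**3 - 2*u**2*v + 2*v**3.
The quadratic part v**2 is a perfect square, so there is a single (double) tangent line v = 0, i.e. y = -3. Restricting the cubic part to that line (v = 0) leaves u**3 ≠ 0, so f is not divisible by v and the branch is v² ≈ -u**3 to lowest order — this is a cusp.
Classification: cusp.


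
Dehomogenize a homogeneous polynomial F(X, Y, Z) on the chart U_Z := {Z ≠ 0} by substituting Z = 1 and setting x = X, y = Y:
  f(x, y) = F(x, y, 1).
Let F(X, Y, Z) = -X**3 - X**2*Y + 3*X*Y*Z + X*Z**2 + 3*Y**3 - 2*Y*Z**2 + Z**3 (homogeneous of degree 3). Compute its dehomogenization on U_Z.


f(x, y) = -x**3 - x**2*y + 3*x*y + x + 3*y**3 - 2*y + 1

On U_Z we set Z = 1. Each monomial c·X^i·Y^j·Z^k in F becomes c·x^i·y^j·1^k = c·x^i·y^j.
Substituting Z = 1: F(X, Y, 1) = -x**3 - x**2*y + 3*x*y + x + 3*y**3 - 2*y + 1.
Note: deg(f) ≤ deg(F) = 3; strict inequality happens when F is divisible by Z (lost terms).


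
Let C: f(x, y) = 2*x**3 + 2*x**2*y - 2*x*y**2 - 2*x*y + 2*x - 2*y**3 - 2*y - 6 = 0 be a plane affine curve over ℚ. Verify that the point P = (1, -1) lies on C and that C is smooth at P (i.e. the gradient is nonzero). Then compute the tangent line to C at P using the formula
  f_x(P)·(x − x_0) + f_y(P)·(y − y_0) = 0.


Tangent line at P: 4*x - 4*y - 8 = 0.

Step 1: f(1, -1) = 0, so P lies on C.
Step 2: partial derivatives
  f_x(x, y) = 6*x**2 + 4*x*y - 2*y**2 - 2*y + 2, f_y(x, y) = 2*x**2 - 4*x*y - 2*x - 6*y**2 - 2.
  f_x(P) = 4, f_y(P) = -4 (gradient nonzero, so P is smooth).
Step 3: tangent line at P: 4·(x − 1) + -4·(y − -1) = 0.
Expanding: 4*x - 4*y - 8 = 0.


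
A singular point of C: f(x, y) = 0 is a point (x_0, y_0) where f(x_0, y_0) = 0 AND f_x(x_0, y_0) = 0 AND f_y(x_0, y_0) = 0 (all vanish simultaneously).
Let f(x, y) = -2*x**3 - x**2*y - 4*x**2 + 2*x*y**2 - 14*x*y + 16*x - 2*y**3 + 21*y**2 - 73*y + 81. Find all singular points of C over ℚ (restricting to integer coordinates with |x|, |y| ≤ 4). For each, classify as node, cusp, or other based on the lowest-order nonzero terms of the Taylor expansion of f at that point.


Singular points: {(-1, 3)}; classification: node.

Compute partial derivatives:
  f_x = -6*x**2 - 2*x*y - 8*x + 2*y**2 - 14*y + 16.
  f_y = -x**2 + 4*x*y - 14*x - 6*y**2 + 42*y - 73.
Scan x_0 ∈ {−4, ..., 4}. For each x_0, f_y(x_0, y) is a polynomial in y; find its integer roots y ∈ {−4, ..., 4}, then test f_x and f at those candidates.
  x = -4: f_y(-4, y) = -6*y**2 + 26*y - 33; no integer root y with |y| ≤ 4.
  x = -3: f_y(-3, y) = -6*y**2 + 30*y - 40; no integer root y with |y| ≤ 4.
  x = -2: f_y(-2, y) = -6*y**2 + 34*y - 49; no integer root y with |y| ≤ 4.
  x = -1: f_y(-1, y) = -6*y**2 + 38*y - 60; vanishes at y ∈ {3}. (-1, 3): f_x = 0, f = 0 — SINGULAR.
  x = 0: f_y(0, y) = -6*y**2 + 42*y - 73; no integer root y with |y| ≤ 4.
  x = 1: f_y(1, y) = -6*y**2 + 46*y - 88; vanishes at y ∈ {4}. (1, 4): f_x = -30 ≠ 0.
  x = 2: f_y(2, y) = -6*y**2 + 50*y - 105; no integer root y with |y| ≤ 4.
  x = 3: f_y(3, y) = -6*y**2 + 54*y - 124; no integer root y with |y| ≤ 4.
  x = 4: f_y(4, y) = -6*y**2 + 58*y - 145; no integer root y with |y| ≤ 4.
Only singular point on the grid: (-1, 3).
Classify: substitute x = -1 + u, y = 3 + v and expand: f = -2*u**3 - u**2*v - u**2 + 2*u*v**2 - 2*v**3 + v**2.
No constant or linear terms (consistent with a singular point). Quadratic part: -u**2 + v**2. Cubic part: -2*u**3 - u**2*v + 2*u*v**2 - 2*v**3.
The quadratic part v**2 - u**2 = (v − u)(v + u) splits into two distinct linear factors, so there are two distinct tangent lines y − 3 = ±(x − -1) — this is a node (ordinary double point).
Classification: node.


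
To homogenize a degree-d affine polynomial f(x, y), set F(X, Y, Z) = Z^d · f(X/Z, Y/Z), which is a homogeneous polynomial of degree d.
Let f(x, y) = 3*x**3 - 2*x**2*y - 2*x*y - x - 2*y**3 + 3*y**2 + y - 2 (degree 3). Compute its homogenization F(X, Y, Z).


F(X, Y, Z) = 3*X**3 - 2*X**2*Y - 2*X*Y*Z - X*Z**2 - 2*Y**3 + 3*Y**2*Z + Y*Z**2 - 2*Z**3

deg(f) = 3.
Substitute x = X/Z, y = Y/Z into f, then multiply by Z^3.
  monomial 3·x^3·y^0 ↦ 3·X^3·Y^0·Z^0.
  monomial -2·x^2·y^1 ↦ -2·X^2·Y^1·Z^0.
  monomial -2·x^1·y^1 ↦ -2·X^1·Y^1·Z^1.
  monomial -1·x^1·y^0 ↦ -1·X^1·Y^0·Z^2.
  monomial -2·x^0·y^3 ↦ -2·X^0·Y^3·Z^0.
  monomial 3·x^0·y^2 ↦ 3·X^0·Y^2·Z^1.
  monomial 1·x^0·y^1 ↦ 1·X^0·Y^1·Z^2.
  monomial -2·x^0·y^0 ↦ -2·X^0·Y^0·Z^3.
Collecting: F(X, Y, Z) = 3*X**3 - 2*X**2*Y - 2*X*Y*Z - X*Z**2 - 2*Y**3 + 3*Y**2*Z + Y*Z**2 - 2*Z**3.


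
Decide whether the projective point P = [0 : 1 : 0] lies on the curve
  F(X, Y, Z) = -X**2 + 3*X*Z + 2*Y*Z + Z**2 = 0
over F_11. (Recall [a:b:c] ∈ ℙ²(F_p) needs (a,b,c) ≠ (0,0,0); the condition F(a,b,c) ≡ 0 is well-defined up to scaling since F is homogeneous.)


F(0,1,0) ≡ 0 (mod 11); P is on the curve.

Evaluate F(0, 1, 0) term-by-term (mod 11).
  -X**2 ↦ -1·0·1·1 = 0
  3*X*Z ↦ 3·0·1·0 = 0
  2*Y*Z ↦ 2·1·1·0 = 0
  Z**2 ↦ 1·1·1·0 = 0
Sum: F(0, 1, 0) = (0) + (0) + (0) + (0) = 0.
Reducing mod 11: 0 ≡ 0 (mod 11).
Since F(a, b, c) ≡ 0 (mod 11), P lies on the curve.


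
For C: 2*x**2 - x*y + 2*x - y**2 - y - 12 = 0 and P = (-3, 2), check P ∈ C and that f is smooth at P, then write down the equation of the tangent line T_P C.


Tangent line at P: -12*x - 2*y - 32 = 0.

Step 1: f(-3, 2) = 0, so P lies on C.
Step 2: partial derivatives
  f_x(x, y) = 4*x - y + 2, f_y(x, y) = -x - 2*y - 1.
  f_x(P) = -12, f_y(P) = -2 (gradient nonzero, so P is smooth).
Step 3: tangent line at P: -12·(x − -3) + -2·(y − 2) = 0.
Expanding: -12*x - 2*y - 32 = 0.


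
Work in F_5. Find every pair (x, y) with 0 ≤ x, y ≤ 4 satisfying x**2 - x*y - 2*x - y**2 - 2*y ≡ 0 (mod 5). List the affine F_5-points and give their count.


Affine F_5-points: {(0, 0), (0, 3), (1, 1), (2, 0), (2, 1)}; count = 5.

For each of the 25 pairs (x, y) ∈ F_5², evaluate f(x, y) mod 5. Record the zeros.
  x = 0: [0↦0, 1↦2, 2↦2, 3↦0, 4↦1]  zeros at y ∈ {0, 3}
  x = 1: [0↦4, 1↦0, 2↦4, 3↦1, 4↦1]  zeros at y ∈ {1}
  x = 2: [0↦0, 1↦0, 2↦3, 3↦4, 4↦3]  zeros at y ∈ {0, 1}
  x = 3: [0↦3, 1↦2, 2↦4, 3↦4, 4↦2]  zeros at y ∈ ∅
  x = 4: [0↦3, 1↦1, 2↦2, 3↦1, 4↦3]  zeros at y ∈ ∅
Collecting zeros: affine points = {(0, 0), (0, 3), (1, 1), (2, 0), (2, 1)}.
Total count |C(F_5)_aff| = 5.


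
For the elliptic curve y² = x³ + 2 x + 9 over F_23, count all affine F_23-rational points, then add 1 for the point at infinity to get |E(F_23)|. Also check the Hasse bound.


Affine points = {(0, 3), (0, 20), (1, 9), (1, 14), (4, 9), (4, 14), (5, 11), (5, 12), (8, 10), (8, 13), (12, 6), (12, 17), (13, 1), (13, 22), (18, 9), (18, 14), (19, 11), (19, 12), (22, 11), (22, 12)}; affine count = 20; |E(F_23)| = 21.

Discriminant check: Δ ∝ 4a³ + 27b² = 4·2³ + 27·9² = 4·8 + 27·81 ≡ 11 (mod 23). Nonzero ⇒ E is nonsingular.
For each x ∈ F_23, compute rhs = x³ + 2·x + 9 mod 23, then count y ∈ F_23 with y² ≡ rhs.
  x = 0: rhs = 9, matching y values: 3, 20 (2 points).
  x = 1: rhs = 12, matching y values: 9, 14 (2 points).
  x = 2: rhs = 21, matching y values: none (0 points).
  x = 3: rhs = 19, matching y values: none (0 points).
  x = 4: rhs = 12, matching y values: 9, 14 (2 points).
  x = 5: rhs = 6, matching y values: 11, 12 (2 points).
  x = 6: rhs = 7, matching y values: none (0 points).
  x = 7: rhs = 21, matching y values: none (0 points).
  x = 8: rhs = 8, matching y values: 10, 13 (2 points).
  x = 9: rhs = 20, matching y values: none (0 points).
  x = 10: rhs = 17, matching y values: none (0 points).
  x = 11: rhs = 5, matching y values: none (0 points).
  x = 12: rhs = 13, matching y values: 6, 17 (2 points).
  x = 13: rhs = 1, matching y values: 1, 22 (2 points).
  x = 14: rhs = 21, matching y values: none (0 points).
  x = 15: rhs = 10, matching y values: none (0 points).
  x = 16: rhs = 20, matching y values: none (0 points).
  x = 17: rhs = 11, matching y values: none (0 points).
  x = 18: rhs = 12, matching y values: 9, 14 (2 points).
  x = 19: rhs = 6, matching y values: 11, 12 (2 points).
  x = 20: rhs = 22, matching y values: none (0 points).
  x = 21: rhs = 20, matching y values: none (0 points).
  x = 22: rhs = 6, matching y values: 11, 12 (2 points).
Total affine count: 20.
Full point count |E(F_23)| = 20 + 1 = 21.
Hasse bound: |21 − (23+1)| = |-3| = 3 ≤ 2√23 ≈ 9.5917 ✓.


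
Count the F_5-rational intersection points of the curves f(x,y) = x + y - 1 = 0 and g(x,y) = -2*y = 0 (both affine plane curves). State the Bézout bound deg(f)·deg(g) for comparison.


Common zeros: {(1, 0)}; count = 1; Bézout bound = 1.

deg(f) = 1, deg(g) = 1, so Bézout bound = 1.
Scan x ∈ F_5. For each x, list the y ∈ F_5 with f(x, y) ≡ 0 and those with g(x, y) ≡ 0 (mod 5); the common zeros in that column are the intersection.
  x = 0: f ≡ 0 at y ∈ {1}; g ≡ 0 at y ∈ {0}; common: ∅.
  x = 1: f ≡ 0 at y ∈ {0}; g ≡ 0 at y ∈ {0}; common: {0}.
  x = 2: f ≡ 0 at y ∈ {4}; g ≡ 0 at y ∈ {0}; common: ∅.
  x = 3: f ≡ 0 at y ∈ {3}; g ≡ 0 at y ∈ {0}; common: ∅.
  x = 4: f ≡ 0 at y ∈ {2}; g ≡ 0 at y ∈ {0}; common: ∅.
Collecting: common zeros = {(1, 0)}, so the count is 1.
Comparison with the Bézout bound: 1 ≤ 1 = deg(f)·deg(g), as expected for curves with no common component (the bound is attained).


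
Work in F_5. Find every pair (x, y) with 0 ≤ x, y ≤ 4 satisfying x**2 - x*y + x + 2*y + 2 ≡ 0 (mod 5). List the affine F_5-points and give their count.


Affine F_5-points: {(0, 4), (1, 1), (3, 4), (4, 1)}; count = 4.

For each of the 25 pairs (x, y) ∈ F_5², evaluate f(x, y) mod 5. Record the zeros.
  x = 0: [0↦2, 1↦4, 2↦1, 3↦3, 4↦0]  zeros at y ∈ {4}
  x = 1: [0↦4, 1↦0, 2↦1, 3↦2, 4↦3]  zeros at y ∈ {1}
  x = 2: [0↦3, 1↦3, 2↦3, 3↦3, 4↦3]  zeros at y ∈ ∅
  x = 3: [0↦4, 1↦3, 2↦2, 3↦1, 4↦0]  zeros at y ∈ {4}
  x = 4: [0↦2, 1↦0, 2↦3, 3↦1, 4↦4]  zeros at y ∈ {1}
Collecting zeros: affine points = {(0, 4), (1, 1), (3, 4), (4, 1)}.
Total count |C(F_5)_aff| = 4.


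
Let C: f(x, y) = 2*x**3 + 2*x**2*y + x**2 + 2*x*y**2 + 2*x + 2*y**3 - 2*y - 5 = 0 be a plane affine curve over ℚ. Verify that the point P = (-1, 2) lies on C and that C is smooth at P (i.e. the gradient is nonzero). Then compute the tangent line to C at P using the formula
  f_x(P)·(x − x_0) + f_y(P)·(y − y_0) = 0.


Tangent line at P: 6*x + 16*y - 26 = 0.

Step 1: f(-1, 2) = 0, so P lies on C.
Step 2: partial derivatives
  f_x(x, y) = 6*x**2 + 4*x*y + 2*x + 2*y**2 + 2, f_y(x, y) = 2*x**2 + 4*x*y + 6*y**2 - 2.
  f_x(P) = 6, f_y(P) = 16 (gradient nonzero, so P is smooth).
Step 3: tangent line at P: 6·(x − -1) + 16·(y − 2) = 0.
Expanding: 6*x + 16*y - 26 = 0.


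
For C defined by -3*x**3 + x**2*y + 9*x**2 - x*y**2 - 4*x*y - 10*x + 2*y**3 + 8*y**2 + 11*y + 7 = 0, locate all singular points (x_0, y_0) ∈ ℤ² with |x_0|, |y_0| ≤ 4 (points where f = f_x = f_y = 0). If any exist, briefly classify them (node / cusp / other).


Singular points: {(1, -1)}; classification: node.

Compute partial derivatives:
  f_x = -9*x**2 + 2*x*y + 18*x - y**2 - 4*y - 10.
  f_y = x**2 - 2*x*y - 4*x + 6*y**2 + 16*y + 11.
Scan x_0 ∈ {−4, ..., 4}. For each x_0, f_y(x_0, y) is a polynomial in y; find its integer roots y ∈ {−4, ..., 4}, then test f_x and f at those candidates.
  x = -4: f_y(-4, y) = 6*y**2 + 24*y + 43; no integer root y with |y| ≤ 4.
  x = -3: f_y(-3, y) = 6*y**2 + 22*y + 32; no integer root y with |y| ≤ 4.
  x = -2: f_y(-2, y) = 6*y**2 + 20*y + 23; no integer root y with |y| ≤ 4.
  x = -1: f_y(-1, y) = 6*y**2 + 18*y + 16; no integer root y with |y| ≤ 4.
  x = 0: f_y(0, y) = 6*y**2 + 16*y + 11; no integer root y with |y| ≤ 4.
  x = 1: f_y(1, y) = 6*y**2 + 14*y + 8; vanishes at y ∈ {-1}. (1, -1): f_x = 0, f = 0 — SINGULAR.
  x = 2: f_y(2, y) = 6*y**2 + 12*y + 7; no integer root y with |y| ≤ 4.
  x = 3: f_y(3, y) = 6*y**2 + 10*y + 8; no integer root y with |y| ≤ 4.
  x = 4: f_y(4, y) = 6*y**2 + 8*y + 11; no integer root y with |y| ≤ 4.
Only singular point on the grid: (1, -1).
Classify: substitute x = 1 + u, y = -1 + v and expand: f = -3*u**3 + u**2*v - u**2 - u*v**2 + 2*v**3 + v**2.
No constant or linear terms (consistent with a singular point). Quadratic part: -u**2 + v**2. Cubic part: -3*u**3 + u**2*v - u*v**2 + 2*v**3.
The quadratic part v**2 - u**2 = (v − u)(v + u) splits into two distinct linear factors, so there are two distinct tangent lines y − -1 = ±(x − 1) — this is a node (ordinary double point).
Classification: node.


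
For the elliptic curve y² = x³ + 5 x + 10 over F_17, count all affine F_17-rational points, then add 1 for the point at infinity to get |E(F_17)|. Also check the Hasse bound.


Affine points = {(1, 4), (1, 13), (3, 1), (3, 16), (4, 3), (4, 14), (6, 1), (6, 16), (8, 1), (8, 16), (9, 6), (9, 11), (11, 6), (11, 11), (12, 8), (12, 9), (14, 6), (14, 11), (15, 3), (15, 14), (16, 2), (16, 15)}; affine count = 22; |E(F_17)| = 23.

Discriminant check: Δ ∝ 4a³ + 27b² = 4·5³ + 27·10² = 4·125 + 27·100 ≡ 4 (mod 17). Nonzero ⇒ E is nonsingular.
For each x ∈ F_17, compute rhs = x³ + 5·x + 10 mod 17, then count y ∈ F_17 with y² ≡ rhs.
  x = 0: rhs = 10, matching y values: none (0 points).
  x = 1: rhs = 16, matching y values: 4, 13 (2 points).
  x = 2: rhs = 11, matching y values: none (0 points).
  x = 3: rhs = 1, matching y values: 1, 16 (2 points).
  x = 4: rhs = 9, matching y values: 3, 14 (2 points).
  x = 5: rhs = 7, matching y values: none (0 points).
  x = 6: rhs = 1, matching y values: 1, 16 (2 points).
  x = 7: rhs = 14, matching y values: none (0 points).
  x = 8: rhs = 1, matching y values: 1, 16 (2 points).
  x = 9: rhs = 2, matching y values: 6, 11 (2 points).
  x = 10: rhs = 6, matching y values: none (0 points).
  x = 11: rhs = 2, matching y values: 6, 11 (2 points).
  x = 12: rhs = 13, matching y values: 8, 9 (2 points).
  x = 13: rhs = 11, matching y values: none (0 points).
  x = 14: rhs = 2, matching y values: 6, 11 (2 points).
  x = 15: rhs = 9, matching y values: 3, 14 (2 points).
  x = 16: rhs = 4, matching y values: 2, 15 (2 points).
Total affine count: 22.
Full point count |E(F_17)| = 22 + 1 = 23.
Hasse bound: |23 − (17+1)| = |5| = 5 ≤ 2√17 ≈ 8.2462 ✓.


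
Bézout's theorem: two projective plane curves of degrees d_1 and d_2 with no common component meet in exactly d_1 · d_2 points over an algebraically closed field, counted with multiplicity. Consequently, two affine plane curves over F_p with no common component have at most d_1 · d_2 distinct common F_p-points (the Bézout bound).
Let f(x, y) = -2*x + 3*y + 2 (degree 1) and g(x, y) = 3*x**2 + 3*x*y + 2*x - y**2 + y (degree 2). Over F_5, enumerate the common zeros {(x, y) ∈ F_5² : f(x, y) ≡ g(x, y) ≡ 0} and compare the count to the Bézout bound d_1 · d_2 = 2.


Common zeros: {(0, 1), (1, 0)}; count = 2; Bézout bound = 2.

deg(f) = 1, deg(g) = 2, so Bézout bound = 2.
Scan x ∈ F_5. For each x, list the y ∈ F_5 with f(x, y) ≡ 0 and those with g(x, y) ≡ 0 (mod 5); the common zeros in that column are the intersection.
  x = 0: f ≡ 0 at y ∈ {1}; g ≡ 0 at y ∈ {0, 1}; common: {1}.
  x = 1: f ≡ 0 at y ∈ {0}; g ≡ 0 at y ∈ {0, 4}; common: {0}.
  x = 2: f ≡ 0 at y ∈ {4}; g ≡ 0 at y ∈ ∅; common: ∅.
  x = 3: f ≡ 0 at y ∈ {3}; g ≡ 0 at y ∈ ∅; common: ∅.
  x = 4: f ≡ 0 at y ∈ {2}; g ≡ 0 at y ∈ ∅; common: ∅.
Collecting: common zeros = {(0, 1), (1, 0)}, so the count is 2.
Comparison with the Bézout bound: 2 ≤ 2 = deg(f)·deg(g), as expected for curves with no common component (the bound is attained).


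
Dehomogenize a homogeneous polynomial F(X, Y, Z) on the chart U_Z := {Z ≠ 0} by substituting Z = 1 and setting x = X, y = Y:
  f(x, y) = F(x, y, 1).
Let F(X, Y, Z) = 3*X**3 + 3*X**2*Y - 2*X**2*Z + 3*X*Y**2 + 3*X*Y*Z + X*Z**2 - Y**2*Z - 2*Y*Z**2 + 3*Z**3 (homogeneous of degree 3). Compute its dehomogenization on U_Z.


f(x, y) = 3*x**3 + 3*x**2*y - 2*x**2 + 3*x*y**2 + 3*x*y + x - y**2 - 2*y + 3

On U_Z we set Z = 1. Each monomial c·X^i·Y^j·Z^k in F becomes c·x^i·y^j·1^k = c·x^i·y^j.
Substituting Z = 1: F(X, Y, 1) = 3*x**3 + 3*x**2*y - 2*x**2 + 3*x*y**2 + 3*x*y + x - y**2 - 2*y + 3.
Note: deg(f) ≤ deg(F) = 3; strict inequality happens when F is divisible by Z (lost terms).


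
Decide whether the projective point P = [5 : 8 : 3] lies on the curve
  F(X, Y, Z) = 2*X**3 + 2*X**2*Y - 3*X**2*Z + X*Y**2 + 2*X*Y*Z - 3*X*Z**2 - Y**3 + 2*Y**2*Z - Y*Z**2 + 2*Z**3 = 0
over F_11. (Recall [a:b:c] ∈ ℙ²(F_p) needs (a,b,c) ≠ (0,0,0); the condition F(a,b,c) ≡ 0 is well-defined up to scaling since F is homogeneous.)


F(5,8,3) ≡ 0 (mod 11); P is on the curve.

Evaluate F(5, 8, 3) term-by-term (mod 11).
  2*X**3 ↦ 2·125·1·1 = 250
  2*X**2*Y ↦ 2·25·8·1 = 400
  -3*X**2*Z ↦ -3·25·1·3 = -225
  X*Y**2 ↦ 1·5·64·1 = 320
  2*X*Y*Z ↦ 2·5·8·3 = 240
  -3*X*Z**2 ↦ -3·5·1·9 = -135
  -Y**3 ↦ -1·1·512·1 = -512
  2*Y**2*Z ↦ 2·1·64·3 = 384
  -Y*Z**2 ↦ -1·1·8·9 = -72
  2*Z**3 ↦ 2·1·1·27 = 54
Sum: F(5, 8, 3) = (250) + (400) + (-225) + (320) + (240) + (-135) + (-512) + (384) + (-72) + (54) = 704.
Reducing mod 11: 704 ≡ 0 (mod 11).
Since F(a, b, c) ≡ 0 (mod 11), P lies on the curve.


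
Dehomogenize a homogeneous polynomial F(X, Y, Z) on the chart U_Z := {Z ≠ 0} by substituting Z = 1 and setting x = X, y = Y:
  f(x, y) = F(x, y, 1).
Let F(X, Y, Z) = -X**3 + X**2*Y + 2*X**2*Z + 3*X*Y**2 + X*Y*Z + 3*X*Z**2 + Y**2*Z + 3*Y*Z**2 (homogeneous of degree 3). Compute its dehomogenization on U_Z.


f(x, y) = -x**3 + x**2*y + 2*x**2 + 3*x*y**2 + x*y + 3*x + y**2 + 3*y

On U_Z we set Z = 1. Each monomial c·X^i·Y^j·Z^k in F becomes c·x^i·y^j·1^k = c·x^i·y^j.
Substituting Z = 1: F(X, Y, 1) = -x**3 + x**2*y + 2*x**2 + 3*x*y**2 + x*y + 3*x + y**2 + 3*y.
Note: deg(f) ≤ deg(F) = 3; strict inequality happens when F is divisible by Z (lost terms).


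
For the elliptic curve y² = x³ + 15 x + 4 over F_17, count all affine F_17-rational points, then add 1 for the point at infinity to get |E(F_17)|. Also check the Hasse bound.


Affine points = {(0, 2), (0, 15), (2, 5), (2, 12), (3, 5), (3, 12), (4, 3), (4, 14), (5, 0), (6, 2), (6, 15), (9, 1), (9, 16), (10, 7), (10, 10), (11, 2), (11, 15), (12, 5), (12, 12), (13, 4), (13, 13), (14, 0), (15, 0)}; affine count = 23; |E(F_17)| = 24.

Discriminant check: Δ ∝ 4a³ + 27b² = 4·15³ + 27·4² = 4·3375 + 27·16 ≡ 9 (mod 17). Nonzero ⇒ E is nonsingular.
For each x ∈ F_17, compute rhs = x³ + 15·x + 4 mod 17, then count y ∈ F_17 with y² ≡ rhs.
  x = 0: rhs = 4, matching y values: 2, 15 (2 points).
  x = 1: rhs = 3, matching y values: none (0 points).
  x = 2: rhs = 8, matching y values: 5, 12 (2 points).
  x = 3: rhs = 8, matching y values: 5, 12 (2 points).
  x = 4: rhs = 9, matching y values: 3, 14 (2 points).
  x = 5: rhs = 0, matching y values: 0 (1 points).
  x = 6: rhs = 4, matching y values: 2, 15 (2 points).
  x = 7: rhs = 10, matching y values: none (0 points).
  x = 8: rhs = 7, matching y values: none (0 points).
  x = 9: rhs = 1, matching y values: 1, 16 (2 points).
  x = 10: rhs = 15, matching y values: 7, 10 (2 points).
  x = 11: rhs = 4, matching y values: 2, 15 (2 points).
  x = 12: rhs = 8, matching y values: 5, 12 (2 points).
  x = 13: rhs = 16, matching y values: 4, 13 (2 points).
  x = 14: rhs = 0, matching y values: 0 (1 points).
  x = 15: rhs = 0, matching y values: 0 (1 points).
  x = 16: rhs = 5, matching y values: none (0 points).
Total affine count: 23.
Full point count |E(F_17)| = 23 + 1 = 24.
Hasse bound: |24 − (17+1)| = |6| = 6 ≤ 2√17 ≈ 8.2462 ✓.


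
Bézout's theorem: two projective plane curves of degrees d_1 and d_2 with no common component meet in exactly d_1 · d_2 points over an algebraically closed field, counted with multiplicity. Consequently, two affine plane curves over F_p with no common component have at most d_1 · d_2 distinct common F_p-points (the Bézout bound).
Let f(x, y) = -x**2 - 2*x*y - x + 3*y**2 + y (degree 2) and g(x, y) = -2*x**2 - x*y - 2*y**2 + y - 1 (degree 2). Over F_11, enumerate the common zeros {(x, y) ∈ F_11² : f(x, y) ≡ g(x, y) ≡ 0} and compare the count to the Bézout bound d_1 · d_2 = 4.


Common zeros: {(4, 4), (5, 5)}; count = 2; Bézout bound = 4.

deg(f) = 2, deg(g) = 2, so Bézout bound = 4.
Scan x ∈ F_11. For each x, list the y ∈ F_11 with f(x, y) ≡ 0 and those with g(x, y) ≡ 0 (mod 11); the common zeros in that column are the intersection.
  x = 0: f ≡ 0 at y ∈ {0, 7}; g ≡ 0 at y ∈ {8, 9}; common: ∅.
  x = 1: f ≡ 0 at y ∈ {1, 3}; g ≡ 0 at y ∈ {2, 9}; common: ∅.
  x = 2: f ≡ 0 at y ∈ {2, 10}; g ≡ 0 at y ∈ ∅; common: ∅.
  x = 3: f ≡ 0 at y ∈ {3, 6}; g ≡ 0 at y ∈ ∅; common: ∅.
  x = 4: f ≡ 0 at y ∈ {2, 4}; g ≡ 0 at y ∈ {0, 4}; common: {4}.
  x = 5: f ≡ 0 at y ∈ {5, 9}; g ≡ 0 at y ∈ {4, 5}; common: {5}.
  x = 6: f ≡ 0 at y ∈ {5, 6}; g ≡ 0 at y ∈ ∅; common: ∅.
  x = 7: f ≡ 0 at y ∈ {1, 7}; g ≡ 0 at y ∈ {0, 8}; common: ∅.
  x = 8: f ≡ 0 at y ∈ {8}; g ≡ 0 at y ∈ ∅; common: ∅.
  x = 9: f ≡ 0 at y ∈ {4, 9}; g ≡ 0 at y ∈ {2, 5}; common: ∅.
  x = 10: f ≡ 0 at y ∈ {0, 10}; g ≡ 0 at y ∈ ∅; common: ∅.
Collecting: common zeros = {(4, 4), (5, 5)}, so the count is 2.
Comparison with the Bézout bound: 2 ≤ 4 = deg(f)·deg(g), as expected for curves with no common component (the affine F_11-count falls short of the bound because intersections may lie at infinity, over extension fields, or carry multiplicity).


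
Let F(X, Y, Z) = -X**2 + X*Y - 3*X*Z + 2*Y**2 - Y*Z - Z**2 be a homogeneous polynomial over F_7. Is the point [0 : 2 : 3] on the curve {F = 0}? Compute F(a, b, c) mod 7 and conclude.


F(0,2,3) ≡ 0 (mod 7); P is on the curve.

Evaluate F(0, 2, 3) term-by-term (mod 7).
  -X**2 ↦ -1·0·1·1 = 0
  X*Y ↦ 1·0·2·1 = 0
  -3*X*Z ↦ -3·0·1·3 = 0
  2*Y**2 ↦ 2·1·4·1 = 8
  -Y*Z ↦ -1·1·2·3 = -6
  -Z**2 ↦ -1·1·1·9 = -9
Sum: F(0, 2, 3) = (0) + (0) + (0) + (8) + (-6) + (-9) = -7.
Reducing mod 7: -7 ≡ 0 (mod 7).
Since F(a, b, c) ≡ 0 (mod 7), P lies on the curve.
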